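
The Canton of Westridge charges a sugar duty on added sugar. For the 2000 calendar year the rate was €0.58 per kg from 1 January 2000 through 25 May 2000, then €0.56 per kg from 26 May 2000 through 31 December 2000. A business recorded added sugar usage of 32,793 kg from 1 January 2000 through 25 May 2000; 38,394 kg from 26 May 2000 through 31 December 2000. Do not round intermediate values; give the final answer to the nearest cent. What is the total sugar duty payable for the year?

1 January – 25 May 2000: 32,793 kg at €0.58/kg → €19019.94
26 May – 31 December 2000: 38,394 kg at €0.56/kg → €21500.64

€40520.58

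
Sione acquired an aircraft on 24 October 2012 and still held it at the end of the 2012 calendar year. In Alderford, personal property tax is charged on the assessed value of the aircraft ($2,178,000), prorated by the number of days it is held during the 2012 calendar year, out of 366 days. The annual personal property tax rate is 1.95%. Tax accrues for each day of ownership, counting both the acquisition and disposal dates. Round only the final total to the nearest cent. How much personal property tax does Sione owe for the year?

$8,006.83

Days held (24 October – 31 December 2012): 69 out of 366
Tax = $2,178,000 × 1.95% × 69/366 = $8,006.8279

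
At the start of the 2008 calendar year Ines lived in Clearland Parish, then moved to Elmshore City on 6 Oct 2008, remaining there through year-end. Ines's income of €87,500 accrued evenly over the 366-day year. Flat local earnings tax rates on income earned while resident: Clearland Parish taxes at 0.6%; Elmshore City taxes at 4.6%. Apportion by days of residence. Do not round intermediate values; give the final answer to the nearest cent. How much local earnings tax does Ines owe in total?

Clearland Parish, 1 Jan – 5 Oct 2008: 279 days → €87,500 × 0.6% × 279/366 = €400.2049
Elmshore City, 6 Oct – 31 Dec 2008: 87 days → €87,500 × 4.6% × 87/366 = €956.7623
Total = €1,356.9672

€1,356.97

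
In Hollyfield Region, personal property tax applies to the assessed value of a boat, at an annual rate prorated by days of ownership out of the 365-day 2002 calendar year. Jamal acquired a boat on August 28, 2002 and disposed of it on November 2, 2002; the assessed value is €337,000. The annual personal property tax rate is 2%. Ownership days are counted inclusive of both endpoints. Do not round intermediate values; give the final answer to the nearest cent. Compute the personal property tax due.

Days held (August 28 – November 2, 2002): 67 out of 365
Tax = €337,000 × 2% × 67/365 = €1,237.2055

€1,237.21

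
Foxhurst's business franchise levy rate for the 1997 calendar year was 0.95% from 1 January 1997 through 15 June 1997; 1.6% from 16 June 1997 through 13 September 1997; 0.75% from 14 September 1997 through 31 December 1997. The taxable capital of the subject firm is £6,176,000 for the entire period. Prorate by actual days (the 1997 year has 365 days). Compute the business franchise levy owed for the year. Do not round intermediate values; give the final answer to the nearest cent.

1 January – 15 June 1997: 166 days at 0.95% → £6,176,000 × 0.95% × 166/365 = £26,683.7041
16 June – 13 September 1997: 90 days at 1.6% → £6,176,000 × 1.6% × 90/365 = £24,365.5890
14 September – 31 December 1997: 109 days at 0.75% → £6,176,000 × 0.75% × 109/365 = £13,832.5479
Total = £64,881.8411

£64,881.84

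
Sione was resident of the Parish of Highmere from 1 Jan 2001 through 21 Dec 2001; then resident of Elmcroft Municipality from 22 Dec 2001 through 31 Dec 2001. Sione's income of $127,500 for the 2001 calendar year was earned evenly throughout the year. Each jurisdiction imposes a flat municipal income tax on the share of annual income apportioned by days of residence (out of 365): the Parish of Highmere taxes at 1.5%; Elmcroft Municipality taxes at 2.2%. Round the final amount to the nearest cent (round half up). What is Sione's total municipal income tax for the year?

The Parish of Highmere, 1 Jan – 21 Dec 2001: 355 days → $127,500 × 1.5% × 355/365 = $1,860.1027
Elmcroft Municipality, 22 Dec – 31 Dec 2001: 10 days → $127,500 × 2.2% × 10/365 = $76.8493
Total = $1,936.9521

$1,936.95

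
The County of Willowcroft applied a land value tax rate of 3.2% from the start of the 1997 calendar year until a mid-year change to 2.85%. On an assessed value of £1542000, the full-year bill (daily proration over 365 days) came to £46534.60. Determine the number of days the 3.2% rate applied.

Let d = days at the first rate; then 365 − d days at the second rate.
£1542000 × [3.2%·d + 2.85%·(365−d)] / 365 = £46534.60
Solving gives d = 175, so the new rate took effect on June 25, 1997.

175 days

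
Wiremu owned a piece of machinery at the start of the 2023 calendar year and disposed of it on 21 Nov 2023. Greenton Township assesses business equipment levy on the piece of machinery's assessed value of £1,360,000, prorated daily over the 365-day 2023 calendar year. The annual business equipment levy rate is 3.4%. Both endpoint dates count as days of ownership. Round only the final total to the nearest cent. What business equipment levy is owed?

£41,172.60

Days held (1 Jan – 21 Nov 2023): 325 out of 365
Tax = £1,360,000 × 3.4% × 325/365 = £41,172.6027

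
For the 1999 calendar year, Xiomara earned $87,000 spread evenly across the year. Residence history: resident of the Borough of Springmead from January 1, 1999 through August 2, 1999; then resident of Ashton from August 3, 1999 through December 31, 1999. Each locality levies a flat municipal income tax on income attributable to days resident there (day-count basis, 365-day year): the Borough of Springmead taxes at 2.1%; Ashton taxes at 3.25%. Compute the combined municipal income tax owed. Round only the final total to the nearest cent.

$2,240.91

The Borough of Springmead, January 1 – August 2, 1999: 214 days → $87,000 × 2.1% × 214/365 = $1,071.1726
Ashton, August 3 – December 31, 1999: 151 days → $87,000 × 3.25% × 151/365 = $1,169.7329
Total = $2,240.9055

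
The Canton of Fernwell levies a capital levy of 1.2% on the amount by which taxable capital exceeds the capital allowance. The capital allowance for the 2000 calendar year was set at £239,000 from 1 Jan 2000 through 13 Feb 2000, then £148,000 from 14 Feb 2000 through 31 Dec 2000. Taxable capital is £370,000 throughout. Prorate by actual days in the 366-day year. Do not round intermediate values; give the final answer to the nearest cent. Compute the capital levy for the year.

1 Jan – 13 Feb 2000: 44 days, exemption £239,000 → (£370,000 − £239,000) × 1.2% × 44/366 = £188.9836
14 Feb – 31 Dec 2000: 322 days, exemption £148,000 → (£370,000 − £148,000) × 1.2% × 322/366 = £2,343.7377
Total = £2,532.7213

£2,532.72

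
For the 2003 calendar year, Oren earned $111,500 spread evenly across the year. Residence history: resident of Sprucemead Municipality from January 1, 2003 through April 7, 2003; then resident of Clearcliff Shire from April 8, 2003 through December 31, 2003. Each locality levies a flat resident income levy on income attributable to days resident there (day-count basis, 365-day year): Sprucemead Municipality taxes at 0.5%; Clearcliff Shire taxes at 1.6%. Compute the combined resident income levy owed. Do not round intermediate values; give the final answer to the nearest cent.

Sprucemead Municipality, January 1 – April 7, 2003: 97 days → $111,500 × 0.5% × 97/365 = $148.1575
Clearcliff Shire, April 8 – December 31, 2003: 268 days → $111,500 × 1.6% × 268/365 = $1,309.8959
Total = $1,458.0534

$1,458.05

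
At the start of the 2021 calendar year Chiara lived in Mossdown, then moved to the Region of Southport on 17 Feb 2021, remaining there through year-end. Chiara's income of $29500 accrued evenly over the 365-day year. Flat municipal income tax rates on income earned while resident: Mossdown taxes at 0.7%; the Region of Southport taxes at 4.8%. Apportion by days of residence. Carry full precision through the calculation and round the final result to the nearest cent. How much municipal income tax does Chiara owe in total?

$1260.26

Mossdown, 1 Jan – 16 Feb 2021: 47 days → $29500 × 0.7% × 47/365 = $26.5904
The Region of Southport, 17 Feb – 31 Dec 2021: 318 days → $29500 × 4.8% × 318/365 = $1233.6658
Total = $1260.2562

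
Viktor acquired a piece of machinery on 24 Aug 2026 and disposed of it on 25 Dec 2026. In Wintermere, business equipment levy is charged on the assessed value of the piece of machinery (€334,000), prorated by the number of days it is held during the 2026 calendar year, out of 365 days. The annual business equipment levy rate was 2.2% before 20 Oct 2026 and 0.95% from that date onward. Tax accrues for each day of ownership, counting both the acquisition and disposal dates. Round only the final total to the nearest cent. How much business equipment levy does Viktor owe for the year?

€1,729.94

24 Aug – 19 Oct 2026: 57 days at 2.2% → €334,000 × 2.2% × 57/365 = €1,147.4959
20 Oct – 25 Dec 2026: 67 days at 0.95% → €334,000 × 0.95% × 67/365 = €582.4411
Total = €1,729.9370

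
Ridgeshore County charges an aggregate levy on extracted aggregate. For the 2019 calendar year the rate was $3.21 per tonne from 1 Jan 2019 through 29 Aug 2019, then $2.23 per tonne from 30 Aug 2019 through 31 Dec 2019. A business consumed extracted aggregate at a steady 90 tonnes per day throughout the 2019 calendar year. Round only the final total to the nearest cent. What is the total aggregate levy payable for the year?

1 Jan – 29 Aug 2019: 241 days × 90 tonnes/day = 21,690 tonnes at $3.21/tonne → $69,624.90
30 Aug – 31 Dec 2019: 124 days × 90 tonnes/day = 11,160 tonnes at $2.23/tonne → $24,886.80

$94,511.70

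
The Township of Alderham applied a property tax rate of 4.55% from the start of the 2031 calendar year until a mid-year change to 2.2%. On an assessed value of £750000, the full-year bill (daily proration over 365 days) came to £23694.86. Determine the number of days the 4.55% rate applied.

149 days

Let d = days at the first rate; then 365 − d days at the second rate.
£750000 × [4.55%·d + 2.2%·(365−d)] / 365 = £23694.86
Solving gives d = 149, so the new rate took effect on 30 May 2031.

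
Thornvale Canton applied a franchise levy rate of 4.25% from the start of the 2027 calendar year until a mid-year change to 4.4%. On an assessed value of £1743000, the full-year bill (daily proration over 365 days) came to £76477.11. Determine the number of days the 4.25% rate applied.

30 days

Let d = days at the first rate; then 365 − d days at the second rate.
£1743000 × [4.25%·d + 4.4%·(365−d)] / 365 = £76477.11
Solving gives d = 30, so the new rate took effect on 31 January 2027.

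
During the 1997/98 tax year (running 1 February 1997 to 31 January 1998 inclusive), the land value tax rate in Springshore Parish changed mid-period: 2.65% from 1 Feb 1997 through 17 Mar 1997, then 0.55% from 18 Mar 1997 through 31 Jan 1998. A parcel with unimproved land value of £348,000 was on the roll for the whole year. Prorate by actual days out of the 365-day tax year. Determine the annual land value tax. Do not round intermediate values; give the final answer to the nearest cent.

£2,814.99

1 Feb – 17 Mar 1997: 45 days at 2.65% → £348,000 × 2.65% × 45/365 = £1,136.9589
18 Mar 1997 – 31 Jan 1998: 320 days at 0.55% → £348,000 × 0.55% × 320/365 = £1,678.0274
Total = £2,814.9863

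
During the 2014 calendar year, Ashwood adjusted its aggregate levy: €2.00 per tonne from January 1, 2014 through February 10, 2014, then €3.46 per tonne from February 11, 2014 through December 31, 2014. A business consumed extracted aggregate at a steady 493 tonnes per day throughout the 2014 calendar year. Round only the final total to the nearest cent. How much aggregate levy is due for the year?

January 1 – February 10, 2014: 41 days × 493 tonnes/day = 20,213 tonnes at €2.00/tonne → €40,426.00
February 11 – December 31, 2014: 324 days × 493 tonnes/day = 159,732 tonnes at €3.46/tonne → €552,672.72

€593,098.72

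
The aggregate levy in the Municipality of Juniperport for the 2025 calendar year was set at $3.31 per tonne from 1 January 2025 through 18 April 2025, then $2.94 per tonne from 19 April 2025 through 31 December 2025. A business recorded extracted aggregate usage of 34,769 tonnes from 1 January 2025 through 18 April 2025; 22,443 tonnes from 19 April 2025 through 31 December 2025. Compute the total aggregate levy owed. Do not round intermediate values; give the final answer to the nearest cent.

1 January – 18 April 2025: 34,769 tonnes at $3.31/tonne → $115,085.39
19 April – 31 December 2025: 22,443 tonnes at $2.94/tonne → $65,982.42

$181,067.81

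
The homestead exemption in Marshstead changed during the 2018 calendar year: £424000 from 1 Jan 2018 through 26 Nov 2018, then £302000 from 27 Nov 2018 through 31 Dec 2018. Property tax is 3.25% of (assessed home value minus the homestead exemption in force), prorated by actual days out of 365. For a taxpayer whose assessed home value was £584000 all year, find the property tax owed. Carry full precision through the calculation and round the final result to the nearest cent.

1 Jan – 26 Nov 2018: 330 days, exemption £424000 → (£584000 − £424000) × 3.25% × 330/365 = £4701.3699
27 Nov – 31 Dec 2018: 35 days, exemption £302000 → (£584000 − £302000) × 3.25% × 35/365 = £878.8356
Total = £5580.2055

£5580.21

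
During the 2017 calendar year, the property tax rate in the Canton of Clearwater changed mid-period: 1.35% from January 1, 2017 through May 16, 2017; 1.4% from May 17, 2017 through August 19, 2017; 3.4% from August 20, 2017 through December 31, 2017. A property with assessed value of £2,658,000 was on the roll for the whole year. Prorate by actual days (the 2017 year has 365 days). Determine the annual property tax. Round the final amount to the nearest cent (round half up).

January 1 – May 16, 2017: 136 days at 1.35% → £2,658,000 × 1.35% × 136/365 = £13,370.1041
May 17 – August 19, 2017: 95 days at 1.4% → £2,658,000 × 1.4% × 95/365 = £9,685.3151
August 20 – December 31, 2017: 134 days at 3.4% → £2,658,000 × 3.4% × 134/365 = £33,177.6658
Total = £56,233.0849

£56,233.08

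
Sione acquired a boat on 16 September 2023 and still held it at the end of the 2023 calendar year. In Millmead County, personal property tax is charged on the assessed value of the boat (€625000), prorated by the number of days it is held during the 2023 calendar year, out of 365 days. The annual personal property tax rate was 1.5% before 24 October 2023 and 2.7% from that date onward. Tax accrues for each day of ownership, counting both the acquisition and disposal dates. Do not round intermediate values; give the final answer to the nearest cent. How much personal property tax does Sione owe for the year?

€4166.10

16 September – 23 October 2023: 38 days at 1.5% → €625000 × 1.5% × 38/365 = €976.0274
24 October – 31 December 2023: 69 days at 2.7% → €625000 × 2.7% × 69/365 = €3190.0685
Total = €4166.0959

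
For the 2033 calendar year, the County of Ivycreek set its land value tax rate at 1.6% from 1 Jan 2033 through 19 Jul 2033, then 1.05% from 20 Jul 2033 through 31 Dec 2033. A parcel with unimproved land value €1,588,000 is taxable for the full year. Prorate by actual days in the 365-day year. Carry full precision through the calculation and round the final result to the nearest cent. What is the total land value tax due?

€21,459.75

1 Jan – 19 Jul 2033: 200 days at 1.6% → €1,588,000 × 1.6% × 200/365 = €13,922.1918
20 Jul – 31 Dec 2033: 165 days at 1.05% → €1,588,000 × 1.05% × 165/365 = €7,537.5616
Total = €21,459.7534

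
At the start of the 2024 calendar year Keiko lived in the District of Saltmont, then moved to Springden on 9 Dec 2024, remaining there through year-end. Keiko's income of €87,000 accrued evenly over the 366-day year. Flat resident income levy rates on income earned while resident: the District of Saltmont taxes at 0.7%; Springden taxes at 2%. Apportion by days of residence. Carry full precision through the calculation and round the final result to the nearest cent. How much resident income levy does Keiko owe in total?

€680.07

The District of Saltmont, 1 Jan – 8 Dec 2024: 343 days → €87,000 × 0.7% × 343/366 = €570.7295
Springden, 9 Dec – 31 Dec 2024: 23 days → €87,000 × 2% × 23/366 = €109.3443
Total = €680.0738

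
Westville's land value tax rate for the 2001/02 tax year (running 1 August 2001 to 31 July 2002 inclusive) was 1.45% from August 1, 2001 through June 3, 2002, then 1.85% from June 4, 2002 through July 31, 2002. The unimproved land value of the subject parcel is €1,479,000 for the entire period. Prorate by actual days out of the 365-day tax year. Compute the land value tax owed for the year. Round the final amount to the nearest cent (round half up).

€22,385.58

August 1, 2001 – June 3, 2002: 307 days at 1.45% → €1,479,000 × 1.45% × 307/365 = €18,037.7219
June 4 – July 31, 2002: 58 days at 1.85% → €1,479,000 × 1.85% × 58/365 = €4,347.8548
Total = €22,385.5767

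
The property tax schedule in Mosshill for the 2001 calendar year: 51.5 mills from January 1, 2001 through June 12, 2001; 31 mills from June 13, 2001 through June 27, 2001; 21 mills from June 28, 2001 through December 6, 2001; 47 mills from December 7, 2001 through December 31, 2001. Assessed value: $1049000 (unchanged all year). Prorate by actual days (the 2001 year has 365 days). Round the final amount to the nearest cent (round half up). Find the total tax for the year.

$38616.13

January 1 – June 12, 2001: 163 days at 51.5 mills → $1049000 × 5.15% × 163/365 = $24125.5630
June 13 – June 27, 2001: 15 days at 31 mills → $1049000 × 3.1% × 15/365 = $1336.3973
June 28 – December 6, 2001: 162 days at 21 mills → $1049000 × 2.1% × 162/365 = $9777.2548
December 7 – December 31, 2001: 25 days at 47 mills → $1049000 × 4.7% × 25/365 = $3376.9178
Total = $38616.1329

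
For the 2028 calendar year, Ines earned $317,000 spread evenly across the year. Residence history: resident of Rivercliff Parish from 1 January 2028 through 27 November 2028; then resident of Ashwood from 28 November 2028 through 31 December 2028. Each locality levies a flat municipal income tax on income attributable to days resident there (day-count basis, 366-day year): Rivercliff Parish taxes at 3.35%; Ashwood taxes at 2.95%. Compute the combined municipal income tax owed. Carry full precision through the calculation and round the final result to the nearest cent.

Rivercliff Parish, 1 January – 27 November 2028: 332 days → $317,000 × 3.35% × 332/366 = $9,632.9891
Ashwood, 28 November – 31 December 2028: 34 days → $317,000 × 2.95% × 34/366 = $868.7186
Total = $10,501.7077

$10,501.71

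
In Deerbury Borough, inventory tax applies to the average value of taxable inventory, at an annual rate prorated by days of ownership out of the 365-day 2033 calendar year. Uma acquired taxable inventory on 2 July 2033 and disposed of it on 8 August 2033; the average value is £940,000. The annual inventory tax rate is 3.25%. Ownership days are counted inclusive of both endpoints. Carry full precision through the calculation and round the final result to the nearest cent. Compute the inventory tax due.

£3,180.55

Days held (2 July – 8 August 2033): 38 out of 365
Tax = £940,000 × 3.25% × 38/365 = £3,180.5479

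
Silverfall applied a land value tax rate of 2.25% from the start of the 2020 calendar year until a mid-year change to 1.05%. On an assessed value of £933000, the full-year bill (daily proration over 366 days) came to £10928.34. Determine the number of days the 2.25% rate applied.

37 days

Let d = days at the first rate; then 366 − d days at the second rate.
£933000 × [2.25%·d + 1.05%·(366−d)] / 366 = £10928.34
Solving gives d = 37, so the new rate took effect on 7 February 2020.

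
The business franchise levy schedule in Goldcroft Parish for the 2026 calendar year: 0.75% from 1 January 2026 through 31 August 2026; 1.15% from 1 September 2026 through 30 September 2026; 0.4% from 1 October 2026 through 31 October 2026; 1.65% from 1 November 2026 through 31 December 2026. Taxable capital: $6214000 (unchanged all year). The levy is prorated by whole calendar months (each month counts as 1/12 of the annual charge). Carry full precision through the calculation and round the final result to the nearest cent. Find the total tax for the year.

1 January – 31 August 2026: 8 months at 0.75% → $6214000 × 0.75% × 8/12 = $31070.0000
1 September – 30 September 2026: 1 month at 1.15% → $6214000 × 1.15% × 1/12 = $5955.0833
1 October – 31 October 2026: 1 month at 0.4% → $6214000 × 0.4% × 1/12 = $2071.3333
1 November – 31 December 2026: 2 months at 1.65% → $6214000 × 1.65% × 2/12 = $17088.5000
Total = $56184.9167

$56184.92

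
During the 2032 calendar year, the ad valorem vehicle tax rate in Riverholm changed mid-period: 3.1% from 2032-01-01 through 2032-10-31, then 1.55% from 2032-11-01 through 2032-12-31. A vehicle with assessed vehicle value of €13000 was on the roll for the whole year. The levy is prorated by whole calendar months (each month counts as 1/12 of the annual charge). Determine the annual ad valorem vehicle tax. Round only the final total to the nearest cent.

€369.42

2032-01-01 to 2032-10-31: 10 months at 3.1% → €13000 × 3.1% × 10/12 = €335.8333
2032-11-01 to 2032-12-31: 2 months at 1.55% → €13000 × 1.55% × 2/12 = €33.5833
Total = €369.4167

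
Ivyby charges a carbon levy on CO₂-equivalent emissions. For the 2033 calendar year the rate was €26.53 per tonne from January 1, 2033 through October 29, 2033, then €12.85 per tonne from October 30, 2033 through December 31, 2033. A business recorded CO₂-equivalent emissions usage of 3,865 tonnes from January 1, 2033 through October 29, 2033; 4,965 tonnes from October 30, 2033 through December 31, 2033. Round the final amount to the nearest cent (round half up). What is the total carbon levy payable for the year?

€166,338.70

January 1 – October 29, 2033: 3,865 tonnes at €26.53/tonne → €102,538.45
October 30 – December 31, 2033: 4,965 tonnes at €12.85/tonne → €63,800.25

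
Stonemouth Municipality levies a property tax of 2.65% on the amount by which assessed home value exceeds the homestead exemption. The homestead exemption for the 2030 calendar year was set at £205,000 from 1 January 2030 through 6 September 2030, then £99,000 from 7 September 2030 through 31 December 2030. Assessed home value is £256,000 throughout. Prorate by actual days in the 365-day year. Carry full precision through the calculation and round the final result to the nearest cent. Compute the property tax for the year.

£2,244.22

1 January – 6 September 2030: 249 days, exemption £205,000 → (£256,000 − £205,000) × 2.65% × 249/365 = £921.9822
7 September – 31 December 2030: 116 days, exemption £99,000 → (£256,000 − £99,000) × 2.65% × 116/365 = £1,322.2411
Total = £2,244.2233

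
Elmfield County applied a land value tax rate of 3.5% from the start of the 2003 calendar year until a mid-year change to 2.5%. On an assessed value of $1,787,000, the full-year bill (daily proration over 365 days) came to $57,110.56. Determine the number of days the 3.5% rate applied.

254 days

Let d = days at the first rate; then 365 − d days at the second rate.
$1,787,000 × [3.5%·d + 2.5%·(365−d)] / 365 = $57,110.56
Solving gives d = 254, so the new rate took effect on 12 Sep 2003.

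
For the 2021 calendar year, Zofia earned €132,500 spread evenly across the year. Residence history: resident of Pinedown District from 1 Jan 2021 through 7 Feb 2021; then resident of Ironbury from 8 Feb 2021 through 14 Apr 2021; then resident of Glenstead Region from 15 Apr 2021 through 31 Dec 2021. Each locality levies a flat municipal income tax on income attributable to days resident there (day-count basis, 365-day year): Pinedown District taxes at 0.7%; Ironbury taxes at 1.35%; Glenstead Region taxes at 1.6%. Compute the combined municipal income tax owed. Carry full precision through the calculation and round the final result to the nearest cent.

Pinedown District, 1 Jan – 7 Feb 2021: 38 days → €132,500 × 0.7% × 38/365 = €96.5616
Ironbury, 8 Feb – 14 Apr 2021: 66 days → €132,500 × 1.35% × 66/365 = €323.4452
Glenstead Region, 15 Apr – 31 Dec 2021: 261 days → €132,500 × 1.6% × 261/365 = €1,515.9452
Total = €1,935.9521

€1,935.95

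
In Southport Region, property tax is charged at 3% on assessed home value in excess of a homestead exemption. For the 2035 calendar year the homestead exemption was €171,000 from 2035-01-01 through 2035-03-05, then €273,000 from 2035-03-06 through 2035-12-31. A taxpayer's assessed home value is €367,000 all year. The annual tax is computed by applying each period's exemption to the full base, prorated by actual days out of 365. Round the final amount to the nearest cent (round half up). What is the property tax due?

€3,356.55

2035-01-01 to 2035-03-05: 64 days, exemption €171,000 → (€367,000 − €171,000) × 3% × 64/365 = €1,031.0137
2035-03-06 to 2035-12-31: 301 days, exemption €273,000 → (€367,000 − €273,000) × 3% × 301/365 = €2,325.5342
Total = €3,356.5479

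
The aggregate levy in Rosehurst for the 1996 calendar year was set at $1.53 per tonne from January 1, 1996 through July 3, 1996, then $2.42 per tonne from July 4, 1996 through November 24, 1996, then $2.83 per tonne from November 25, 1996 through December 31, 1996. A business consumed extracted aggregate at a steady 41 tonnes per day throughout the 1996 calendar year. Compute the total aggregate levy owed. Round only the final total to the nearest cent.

$30,185.84

January 1 – July 3, 1996: 185 days × 41 tonnes/day = 7,585 tonnes at $1.53/tonne → $11,605.05
July 4 – November 24, 1996: 144 days × 41 tonnes/day = 5,904 tonnes at $2.42/tonne → $14,287.68
November 25 – December 31, 1996: 37 days × 41 tonnes/day = 1,517 tonnes at $2.83/tonne → $4,293.11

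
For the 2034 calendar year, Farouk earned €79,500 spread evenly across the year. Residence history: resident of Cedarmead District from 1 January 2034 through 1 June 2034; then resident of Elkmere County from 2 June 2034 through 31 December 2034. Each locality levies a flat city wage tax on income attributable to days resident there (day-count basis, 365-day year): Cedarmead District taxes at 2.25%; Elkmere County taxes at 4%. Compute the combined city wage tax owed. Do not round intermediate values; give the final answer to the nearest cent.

Cedarmead District, 1 January – 1 June 2034: 152 days → €79,500 × 2.25% × 152/365 = €744.9041
Elkmere County, 2 June – 31 December 2034: 213 days → €79,500 × 4% × 213/365 = €1,855.7260
Total = €2,600.6301

€2,600.63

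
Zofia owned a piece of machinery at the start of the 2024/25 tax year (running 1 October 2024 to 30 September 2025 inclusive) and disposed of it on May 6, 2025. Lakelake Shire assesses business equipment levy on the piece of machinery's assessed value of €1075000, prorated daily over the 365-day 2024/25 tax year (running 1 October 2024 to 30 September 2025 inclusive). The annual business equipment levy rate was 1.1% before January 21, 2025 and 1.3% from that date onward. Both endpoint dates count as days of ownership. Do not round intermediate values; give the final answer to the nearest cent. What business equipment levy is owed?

€7686.99

October 1, 2024 – January 20, 2025: 112 days at 1.1% → €1075000 × 1.1% × 112/365 = €3628.4932
January 21 – May 6, 2025: 106 days at 1.3% → €1075000 × 1.3% × 106/365 = €4058.4932
Total = €7686.9863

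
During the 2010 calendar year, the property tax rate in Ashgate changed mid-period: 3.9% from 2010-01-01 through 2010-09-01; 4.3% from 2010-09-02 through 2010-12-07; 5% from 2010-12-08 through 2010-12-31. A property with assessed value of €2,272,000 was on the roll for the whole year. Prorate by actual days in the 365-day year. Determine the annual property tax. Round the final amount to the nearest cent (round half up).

2010-01-01 to 2010-09-01: 244 days at 3.9% → €2,272,000 × 3.9% × 244/365 = €59,233.8411
2010-09-02 to 2010-12-07: 97 days at 4.3% → €2,272,000 × 4.3% × 97/365 = €25,963.0466
2010-12-08 to 2010-12-31: 24 days at 5% → €2,272,000 × 5% × 24/365 = €7,469.5890
Total = €92,666.4767

€92,666.48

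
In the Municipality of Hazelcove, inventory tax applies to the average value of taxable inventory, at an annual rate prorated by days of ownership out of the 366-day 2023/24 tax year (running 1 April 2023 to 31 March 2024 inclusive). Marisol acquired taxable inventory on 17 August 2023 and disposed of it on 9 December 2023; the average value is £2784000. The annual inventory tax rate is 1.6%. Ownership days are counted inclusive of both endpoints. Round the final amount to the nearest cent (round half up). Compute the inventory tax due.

Days held (17 August – 9 December 2023): 115 out of 366
Tax = £2784000 × 1.6% × 115/366 = £13996.0656

£13996.07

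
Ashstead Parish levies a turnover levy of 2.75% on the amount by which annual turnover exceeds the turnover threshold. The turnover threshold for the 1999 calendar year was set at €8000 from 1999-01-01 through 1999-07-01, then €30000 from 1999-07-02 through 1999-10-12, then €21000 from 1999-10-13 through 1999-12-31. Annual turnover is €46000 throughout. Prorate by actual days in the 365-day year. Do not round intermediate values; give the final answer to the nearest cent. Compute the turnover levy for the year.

1999-01-01 to 1999-07-01: 182 days, exemption €8000 → (€46000 − €8000) × 2.75% × 182/365 = €521.0685
1999-07-02 to 1999-10-12: 103 days, exemption €30000 → (€46000 − €30000) × 2.75% × 103/365 = €124.1644
1999-10-13 to 1999-12-31: 80 days, exemption €21000 → (€46000 − €21000) × 2.75% × 80/365 = €150.6849
Total = €795.9178

€795.92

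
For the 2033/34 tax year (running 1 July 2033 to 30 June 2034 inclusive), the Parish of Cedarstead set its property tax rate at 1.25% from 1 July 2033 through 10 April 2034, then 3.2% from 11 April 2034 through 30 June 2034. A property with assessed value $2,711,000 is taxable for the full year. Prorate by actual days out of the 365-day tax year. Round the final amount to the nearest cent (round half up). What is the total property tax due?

$45,619.07

1 July 2033 – 10 April 2034: 284 days at 1.25% → $2,711,000 × 1.25% × 284/365 = $26,367.2603
11 April – 30 June 2034: 81 days at 3.2% → $2,711,000 × 3.2% × 81/365 = $19,251.8137
Total = $45,619.0740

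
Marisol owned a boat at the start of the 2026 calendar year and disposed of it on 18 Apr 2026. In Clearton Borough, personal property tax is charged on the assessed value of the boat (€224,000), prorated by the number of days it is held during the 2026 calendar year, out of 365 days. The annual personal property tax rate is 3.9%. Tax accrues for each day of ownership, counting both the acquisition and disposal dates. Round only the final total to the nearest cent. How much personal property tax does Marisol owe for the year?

Days held (1 Jan – 18 Apr 2026): 108 out of 365
Tax = €224,000 × 3.9% × 108/365 = €2,584.8986

€2,584.90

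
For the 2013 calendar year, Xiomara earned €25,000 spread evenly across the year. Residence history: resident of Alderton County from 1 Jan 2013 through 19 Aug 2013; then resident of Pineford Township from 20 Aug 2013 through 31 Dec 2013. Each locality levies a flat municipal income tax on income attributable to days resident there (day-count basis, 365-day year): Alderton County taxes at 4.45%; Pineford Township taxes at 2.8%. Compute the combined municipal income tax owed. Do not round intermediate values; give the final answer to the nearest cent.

Alderton County, 1 Jan – 19 Aug 2013: 231 days → €25,000 × 4.45% × 231/365 = €704.0753
Pineford Township, 20 Aug – 31 Dec 2013: 134 days → €25,000 × 2.8% × 134/365 = €256.9863
Total = €961.0616

€961.06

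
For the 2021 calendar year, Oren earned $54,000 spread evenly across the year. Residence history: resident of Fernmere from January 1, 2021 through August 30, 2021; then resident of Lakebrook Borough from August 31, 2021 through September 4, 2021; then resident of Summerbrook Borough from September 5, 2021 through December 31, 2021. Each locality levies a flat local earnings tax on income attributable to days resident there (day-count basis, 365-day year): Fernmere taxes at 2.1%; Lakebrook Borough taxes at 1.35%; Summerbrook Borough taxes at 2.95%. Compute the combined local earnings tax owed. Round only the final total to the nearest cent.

$1,276.84

Fernmere, January 1 – August 30, 2021: 242 days → $54,000 × 2.1% × 242/365 = $751.8575
Lakebrook Borough, August 31 – September 4, 2021: 5 days → $54,000 × 1.35% × 5/365 = $9.9863
Summerbrook Borough, September 5 – December 31, 2021: 118 days → $54,000 × 2.95% × 118/365 = $514.9973
Total = $1,276.8411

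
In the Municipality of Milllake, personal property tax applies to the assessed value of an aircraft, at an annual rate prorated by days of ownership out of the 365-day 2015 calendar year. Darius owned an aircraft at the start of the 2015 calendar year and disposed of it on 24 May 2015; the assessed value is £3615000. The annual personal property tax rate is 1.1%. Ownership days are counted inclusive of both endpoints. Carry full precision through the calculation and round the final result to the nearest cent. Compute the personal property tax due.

£15688.11

Days held (1 January – 24 May 2015): 144 out of 365
Tax = £3615000 × 1.1% × 144/365 = £15688.1096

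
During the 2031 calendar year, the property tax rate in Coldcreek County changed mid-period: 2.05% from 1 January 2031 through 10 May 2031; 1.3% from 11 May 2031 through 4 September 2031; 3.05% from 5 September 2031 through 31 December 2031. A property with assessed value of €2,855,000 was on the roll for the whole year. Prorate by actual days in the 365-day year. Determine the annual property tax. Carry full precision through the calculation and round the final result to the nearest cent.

1 January – 10 May 2031: 130 days at 2.05% → €2,855,000 × 2.05% × 130/365 = €20,845.4110
11 May – 4 September 2031: 117 days at 1.3% → €2,855,000 × 1.3% × 117/365 = €11,897.1370
5 September – 31 December 2031: 118 days at 3.05% → €2,855,000 × 3.05% × 118/365 = €28,151.0822
Total = €60,893.6301

€60,893.63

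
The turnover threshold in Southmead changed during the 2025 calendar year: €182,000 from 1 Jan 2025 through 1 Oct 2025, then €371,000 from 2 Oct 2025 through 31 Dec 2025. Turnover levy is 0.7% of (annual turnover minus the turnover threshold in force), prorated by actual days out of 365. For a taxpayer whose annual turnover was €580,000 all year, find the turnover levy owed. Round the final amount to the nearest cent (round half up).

€2,456.16

1 Jan – 1 Oct 2025: 274 days, exemption €182,000 → (€580,000 − €182,000) × 0.7% × 274/365 = €2,091.4082
2 Oct – 31 Dec 2025: 91 days, exemption €371,000 → (€580,000 − €371,000) × 0.7% × 91/365 = €364.7479
Total = €2,456.1562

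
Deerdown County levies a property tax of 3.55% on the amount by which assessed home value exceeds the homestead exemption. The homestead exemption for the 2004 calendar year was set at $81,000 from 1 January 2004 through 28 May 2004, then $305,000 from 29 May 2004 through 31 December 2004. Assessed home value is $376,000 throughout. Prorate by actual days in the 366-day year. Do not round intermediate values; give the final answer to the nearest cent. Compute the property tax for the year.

$5,757.79

1 January – 28 May 2004: 149 days, exemption $81,000 → ($376,000 − $81,000) × 3.55% × 149/366 = $4,263.3948
29 May – 31 December 2004: 217 days, exemption $305,000 → ($376,000 − $305,000) × 3.55% × 217/366 = $1,494.3948
Total = $5,757.7896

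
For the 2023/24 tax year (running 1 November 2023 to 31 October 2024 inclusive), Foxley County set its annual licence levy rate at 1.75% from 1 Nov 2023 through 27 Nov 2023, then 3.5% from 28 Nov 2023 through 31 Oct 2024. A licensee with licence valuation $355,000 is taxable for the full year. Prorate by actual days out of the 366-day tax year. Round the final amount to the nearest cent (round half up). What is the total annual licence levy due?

1 Nov – 27 Nov 2023: 27 days at 1.75% → $355,000 × 1.75% × 27/366 = $458.2992
28 Nov 2023 – 31 Oct 2024: 339 days at 3.5% → $355,000 × 3.5% × 339/366 = $11,508.4016
Total = $11,966.7008

$11,966.70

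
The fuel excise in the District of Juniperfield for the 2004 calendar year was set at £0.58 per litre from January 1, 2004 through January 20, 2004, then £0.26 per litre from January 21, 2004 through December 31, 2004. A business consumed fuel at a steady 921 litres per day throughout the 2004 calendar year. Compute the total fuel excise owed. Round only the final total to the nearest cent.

£93,536.76

January 1 – January 20, 2004: 20 days × 921 litres/day = 18,420 litres at £0.58/litre → £10,683.60
January 21 – December 31, 2004: 346 days × 921 litres/day = 318,666 litres at £0.26/litre → £82,853.16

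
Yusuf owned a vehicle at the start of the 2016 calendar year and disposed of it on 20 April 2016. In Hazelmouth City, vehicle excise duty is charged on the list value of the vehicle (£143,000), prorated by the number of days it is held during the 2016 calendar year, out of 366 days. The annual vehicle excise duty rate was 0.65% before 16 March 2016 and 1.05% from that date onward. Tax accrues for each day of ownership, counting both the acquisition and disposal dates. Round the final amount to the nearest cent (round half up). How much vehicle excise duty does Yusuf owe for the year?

1 January – 15 March 2016: 75 days at 0.65% → £143,000 × 0.65% × 75/366 = £190.4713
16 March – 20 April 2016: 36 days at 1.05% → £143,000 × 1.05% × 36/366 = £147.6885
Total = £338.1598

£338.16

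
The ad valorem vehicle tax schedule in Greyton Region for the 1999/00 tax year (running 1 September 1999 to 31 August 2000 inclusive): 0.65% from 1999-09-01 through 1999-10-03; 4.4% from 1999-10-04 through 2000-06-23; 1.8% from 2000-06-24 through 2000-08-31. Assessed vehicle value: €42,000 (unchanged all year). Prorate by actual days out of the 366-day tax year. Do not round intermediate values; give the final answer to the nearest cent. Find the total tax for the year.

€1,500.12

1999-09-01 to 1999-10-03: 33 days at 0.65% → €42,000 × 0.65% × 33/366 = €24.6148
1999-10-04 to 2000-06-23: 264 days at 4.4% → €42,000 × 4.4% × 264/366 = €1,332.9836
2000-06-24 to 2000-08-31: 69 days at 1.8% → €42,000 × 1.8% × 69/366 = €142.5246
Total = €1,500.1230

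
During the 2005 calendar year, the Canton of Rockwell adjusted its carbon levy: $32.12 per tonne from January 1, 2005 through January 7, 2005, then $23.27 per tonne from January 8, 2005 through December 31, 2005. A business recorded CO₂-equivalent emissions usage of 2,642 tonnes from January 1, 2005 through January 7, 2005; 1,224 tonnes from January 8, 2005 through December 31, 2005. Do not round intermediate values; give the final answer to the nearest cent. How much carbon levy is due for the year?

$113,343.52

January 1 – January 7, 2005: 2,642 tonnes at $32.12/tonne → $84,861.04
January 8 – December 31, 2005: 1,224 tonnes at $23.27/tonne → $28,482.48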